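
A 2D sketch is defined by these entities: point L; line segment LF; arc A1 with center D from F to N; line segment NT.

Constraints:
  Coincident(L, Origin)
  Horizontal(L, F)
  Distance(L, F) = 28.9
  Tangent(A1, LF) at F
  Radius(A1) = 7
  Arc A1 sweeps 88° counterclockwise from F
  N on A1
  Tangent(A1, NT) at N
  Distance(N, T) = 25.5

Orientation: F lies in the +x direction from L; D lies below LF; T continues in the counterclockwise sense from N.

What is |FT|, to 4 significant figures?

33.19

L is at the origin; LF is horizontal with |LF| = 28.9 and F on the +x side, so F = (28.90, 0.000). The tangent condition forces DF to be normal to LF, so D = F + (0, -7) = (28.90, -7.000). On A1, F sits at bearing 90° from D; an 88° counterclockwise sweep puts N at bearing 178°, so N = D + 7.0·(cos 178°, sin 178°) = (21.90, -6.756). The tangent condition forces DN to be normal to NT, so NT runs along (−sin 178°, cos 178°); with |NT| = 25.5, T = (21.01, -32.24). Then |FT| = |T − F| = 33.19.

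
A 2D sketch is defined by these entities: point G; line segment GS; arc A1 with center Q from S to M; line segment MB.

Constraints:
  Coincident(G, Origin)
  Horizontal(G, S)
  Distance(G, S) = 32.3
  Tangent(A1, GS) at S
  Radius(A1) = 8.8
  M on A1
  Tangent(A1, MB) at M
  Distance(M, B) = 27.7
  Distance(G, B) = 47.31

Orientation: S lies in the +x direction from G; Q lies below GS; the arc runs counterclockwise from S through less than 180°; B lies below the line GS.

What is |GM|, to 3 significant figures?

25.8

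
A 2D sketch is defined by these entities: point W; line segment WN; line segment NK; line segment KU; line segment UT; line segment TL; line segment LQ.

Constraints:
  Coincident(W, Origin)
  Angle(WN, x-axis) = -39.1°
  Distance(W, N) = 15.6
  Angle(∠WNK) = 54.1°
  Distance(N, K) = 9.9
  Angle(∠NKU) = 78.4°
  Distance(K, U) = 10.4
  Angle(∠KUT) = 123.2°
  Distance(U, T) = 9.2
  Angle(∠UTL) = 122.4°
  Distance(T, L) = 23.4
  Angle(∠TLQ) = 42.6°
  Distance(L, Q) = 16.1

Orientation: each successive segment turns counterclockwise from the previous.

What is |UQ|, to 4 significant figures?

16.77

∠UTL = 122.4° gives TL at -57.20° from the x-axis; with |TL| = 23.4, L = (11.19, -29.49). ∠TLQ = 42.6° gives LQ at 80.20° from the x-axis; with |LQ| = 16.1, Q = (13.93, -13.63). Then |UQ| = |Q − U| = 16.77.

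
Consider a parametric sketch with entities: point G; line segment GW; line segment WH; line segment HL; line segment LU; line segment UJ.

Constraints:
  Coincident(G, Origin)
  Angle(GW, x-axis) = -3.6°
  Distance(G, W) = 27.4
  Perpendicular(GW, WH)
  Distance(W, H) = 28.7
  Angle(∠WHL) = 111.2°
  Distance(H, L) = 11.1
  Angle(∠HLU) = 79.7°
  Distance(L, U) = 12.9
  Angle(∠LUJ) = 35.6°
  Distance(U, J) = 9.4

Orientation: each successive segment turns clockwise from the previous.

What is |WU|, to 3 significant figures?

23.8

G is at the origin; GW runs at -3.6° with length 27.4, so W = (27.3, -1.72). GW is perpendicular to WH, so WH runs at -93.6°; with |WH| = 28.7, H = (25.5, -30.4). ∠WHL = 111.2° gives HL at -162° from the x-axis; with |HL| = 11.1, L = (15.0, -33.7). ∠HLU = 79.7° gives LU at 97.3° from the x-axis; with |LU| = 12.9, U = (13.3, -20.9). Then |WU| = |U − W| = 23.8.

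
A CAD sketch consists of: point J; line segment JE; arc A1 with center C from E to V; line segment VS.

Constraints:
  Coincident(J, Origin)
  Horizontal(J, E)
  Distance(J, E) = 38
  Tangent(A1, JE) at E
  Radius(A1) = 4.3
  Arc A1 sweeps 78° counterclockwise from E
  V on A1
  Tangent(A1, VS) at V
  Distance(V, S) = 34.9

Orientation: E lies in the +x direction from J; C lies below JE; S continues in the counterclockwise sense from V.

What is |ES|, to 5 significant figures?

39.254

On A1, E sits at bearing 90° from C; a 78° counterclockwise sweep puts V at bearing 168°, so V = C + 4.3·(cos 168°, sin 168°) = (33.794, -3.4060). The tangent condition forces CV to be normal to VS, so VS runs along (−sin 168°, cos 168°); with |VS| = 34.9, S = (26.538, -37.543). Then |ES| = |S − E| = 39.254.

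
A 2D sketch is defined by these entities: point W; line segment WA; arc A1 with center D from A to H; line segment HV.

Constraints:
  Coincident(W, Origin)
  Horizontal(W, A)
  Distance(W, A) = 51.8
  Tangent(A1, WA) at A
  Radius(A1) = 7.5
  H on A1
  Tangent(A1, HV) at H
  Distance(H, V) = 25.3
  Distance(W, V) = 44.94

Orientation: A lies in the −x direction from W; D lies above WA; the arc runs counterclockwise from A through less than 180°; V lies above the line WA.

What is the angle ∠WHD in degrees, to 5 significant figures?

163.31°

W is at the origin; W and A share the same y with |WA| = 51.8 and A on the −x side, so A = (-51.800, 0.0000). A1 meets WA tangentially, so DA is at right angles to WA, so D = A + (0, 7.5) = (-51.800, 7.5000). Since DH ⟂ HV (tangency), |DV| = √(7.5² + 25.3²) = 26.388 regardless of where H sits on A1. So V lies on both circle(W, 44.94) and circle(D, 26.388); the above-WA intersection is V = (-35.164, 27.984). H is the foot of the tangent from V: H = (-44.874, 4.6214).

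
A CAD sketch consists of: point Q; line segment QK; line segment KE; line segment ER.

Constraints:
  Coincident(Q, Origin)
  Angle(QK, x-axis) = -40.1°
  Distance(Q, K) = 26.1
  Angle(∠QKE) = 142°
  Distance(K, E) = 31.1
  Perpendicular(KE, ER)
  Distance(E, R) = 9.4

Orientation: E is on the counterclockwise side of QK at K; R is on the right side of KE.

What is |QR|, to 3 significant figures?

57.6

∠QKE = 142.0°, so KE runs at -40.1° + (180° − 142.0°) = -2.10° from the x-axis; with |KE| = 31.1, E = K + 31.1·(cos -2.10°, sin -2.10°) = (51.0, -18.0). KE ⟂ ER; with |ER| = 9.4 on the right of KE, R = E + 9.4·(-0.0366, -0.999) = (50.7, -27.3). Then |QR| = |R − Q| = 57.6.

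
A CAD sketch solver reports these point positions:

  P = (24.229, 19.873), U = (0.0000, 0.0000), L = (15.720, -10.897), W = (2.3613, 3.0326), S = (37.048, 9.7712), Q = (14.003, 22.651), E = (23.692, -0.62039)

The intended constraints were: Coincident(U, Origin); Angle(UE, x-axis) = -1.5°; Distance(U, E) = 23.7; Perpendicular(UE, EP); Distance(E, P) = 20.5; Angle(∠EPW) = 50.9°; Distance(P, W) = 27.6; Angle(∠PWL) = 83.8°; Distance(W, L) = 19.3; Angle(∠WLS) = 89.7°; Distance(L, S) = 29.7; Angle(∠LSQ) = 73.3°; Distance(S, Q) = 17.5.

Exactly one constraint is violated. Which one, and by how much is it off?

Distance(S, Q) = 17.5 — off by 8.90.

U = (0.00, 0.00) ✓; UE at -1.500° ✓; |UE| = 23.70 ✓; ∠(UE, EP) = 90.00° ✓; |EP| = 20.50 ✓; ∠EPW = 50.90° ✓; |PW| = 27.60 ✓; ∠PWL = 83.80° ✓; |WL| = 19.30 ✓; ∠WLS = 89.70° ✓; |LS| = 29.70 ✓; ∠LSQ = 73.30° ✓; |SQ| = 26.40 ✗.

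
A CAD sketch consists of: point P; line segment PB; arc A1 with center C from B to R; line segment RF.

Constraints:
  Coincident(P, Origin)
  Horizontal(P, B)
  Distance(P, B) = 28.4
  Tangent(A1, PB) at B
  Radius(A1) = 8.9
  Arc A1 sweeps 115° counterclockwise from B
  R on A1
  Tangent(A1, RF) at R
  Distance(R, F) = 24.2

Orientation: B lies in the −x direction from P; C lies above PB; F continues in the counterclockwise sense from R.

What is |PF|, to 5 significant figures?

46.160

On A1, B sits at bearing -90° from C; a 115° counterclockwise sweep puts R at bearing 25°, so R = C + 8.9·(cos 25°, sin 25°) = (-20.334, 12.661). Tangency of A1 to RF means the radius CR is perpendicular to RF, so RF runs along (−sin 25°, cos 25°); with |RF| = 24.2, F = (-30.561, 34.594). Then |PF| = |F − P| = 46.160.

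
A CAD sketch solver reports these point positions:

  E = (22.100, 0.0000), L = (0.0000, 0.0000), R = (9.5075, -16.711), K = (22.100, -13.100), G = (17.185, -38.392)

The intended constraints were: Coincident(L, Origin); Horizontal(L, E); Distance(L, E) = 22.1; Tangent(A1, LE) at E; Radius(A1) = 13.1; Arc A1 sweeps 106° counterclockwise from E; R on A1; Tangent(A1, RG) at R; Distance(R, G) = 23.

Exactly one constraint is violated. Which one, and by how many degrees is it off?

Tangent(A1, RG) at R — off by 3.50°.

L = (0.00, 0.00) ✓; L.y = 0.00, E.y = 0.00 ✓; |LE| = 22.10 ✓; ∠(KE, EL) = 90.00° ✓; |KE| = 13.10 ✓; bearing(K→R) − bearing(K→E) = 106.0° ✓; |KR| = 13.10 ✓; ∠(KR, RG) = 86.50° ✗; |RG| = 23.00 ✓.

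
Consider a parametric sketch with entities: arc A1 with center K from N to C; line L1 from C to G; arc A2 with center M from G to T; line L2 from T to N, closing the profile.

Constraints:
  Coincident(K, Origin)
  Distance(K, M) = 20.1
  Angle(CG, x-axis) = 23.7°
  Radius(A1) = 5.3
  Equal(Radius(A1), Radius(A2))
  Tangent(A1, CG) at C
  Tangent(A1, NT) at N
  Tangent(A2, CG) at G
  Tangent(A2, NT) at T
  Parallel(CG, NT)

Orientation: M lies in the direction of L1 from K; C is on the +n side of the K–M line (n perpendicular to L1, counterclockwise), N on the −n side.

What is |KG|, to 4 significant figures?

20.79

The slot axis is L1's direction at 23.7°, so u = (cos 23.7°, sin 23.7°) = (0.9157, 0.4019) and n = (−sin 23.7°, cos 23.7°) = (-0.4019, 0.9157). K is at the origin and M lies 20.1 along u from K, so M = 20.1·u = (18.40, 8.079). Tangency of A1 to both parallel lines with radius 5.3 puts C and N at K ± 5.3·n: C = (-2.130, 4.853), N = (2.130, -4.853). Equal radii place G and T the same way about M: G = M + 5.3·n = (16.27, 12.93), T = M − 5.3·n = (20.54, 3.226). Then |KG| = |G − K| = 20.79.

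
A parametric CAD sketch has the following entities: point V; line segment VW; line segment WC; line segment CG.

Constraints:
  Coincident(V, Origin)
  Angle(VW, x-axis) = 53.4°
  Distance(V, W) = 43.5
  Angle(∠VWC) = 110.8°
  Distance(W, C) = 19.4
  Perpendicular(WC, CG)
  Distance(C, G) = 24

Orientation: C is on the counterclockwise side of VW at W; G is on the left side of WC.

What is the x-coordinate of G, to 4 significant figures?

-4.735

V is at the origin; VW runs at 53.4° with length 43.5, so W = 43.5·(cos 53.4°, sin 53.4°) = (25.94, 34.92). ∠VWC = 110.8°, so WC runs at 53.4° + (180° − 110.8°) = 122.6° from the x-axis; with |WC| = 19.4, C = W + 19.4·(cos 122.6°, sin 122.6°) = (15.48, 51.27). WC ⟂ CG; with |CG| = 24.0 on the left of WC, G = C + 24.0·(-0.8425, -0.5388) = (-4.735, 38.34). So G.x = -4.735.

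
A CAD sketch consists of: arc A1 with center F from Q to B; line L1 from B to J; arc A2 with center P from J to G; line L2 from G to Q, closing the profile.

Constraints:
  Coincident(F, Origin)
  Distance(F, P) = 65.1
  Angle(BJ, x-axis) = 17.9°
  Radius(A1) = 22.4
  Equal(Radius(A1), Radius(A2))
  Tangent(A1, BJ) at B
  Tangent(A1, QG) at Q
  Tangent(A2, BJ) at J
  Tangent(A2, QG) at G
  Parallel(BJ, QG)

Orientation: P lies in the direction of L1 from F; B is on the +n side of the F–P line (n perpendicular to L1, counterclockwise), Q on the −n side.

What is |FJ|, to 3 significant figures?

68.8

The slot axis is L1's direction at 17.9°, so u = (cos 17.9°, sin 17.9°) = (0.952, 0.307) and n = (−sin 17.9°, cos 17.9°) = (-0.307, 0.952). F is at the origin and P lies 65.1 along u from F, so P = 65.1·u = (61.9, 20.0). Tangency of A1 to both parallel lines with radius 22.4 puts B and Q at F ± 22.4·n: B = (-6.88, 21.3), Q = (6.88, -21.3). Equal radii place J and G the same way about P: J = P + 22.4·n = (55.1, 41.3), G = P − 22.4·n = (68.8, -1.31). Then |FJ| = |J − F| = 68.8.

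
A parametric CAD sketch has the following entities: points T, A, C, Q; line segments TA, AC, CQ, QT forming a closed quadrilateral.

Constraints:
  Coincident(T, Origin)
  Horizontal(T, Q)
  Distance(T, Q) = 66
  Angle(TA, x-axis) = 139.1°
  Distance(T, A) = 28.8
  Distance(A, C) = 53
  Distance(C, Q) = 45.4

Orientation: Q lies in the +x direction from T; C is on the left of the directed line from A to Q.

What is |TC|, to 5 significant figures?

41.456

T is at the origin; T and Q share the same y with |TQ| = 66.0 and Q in +x, so Q = (66.0, 0). TA runs at 139.1° with |TA| = 28.8, so A = (-21.769, 18.857). C is determined by |AC| = 53.0 and |CQ| = 45.4 together: it lies at the intersection of circle(A, 53.0) and circle(Q, 45.4). With |AQ| = 89.771, the foot of the radical line on AQ is 49.051 from A and the perpendicular offset is √(53.0² − 49.051²) = 20.075. Taking the left-of-AQ solution: C = (30.405, 28.181).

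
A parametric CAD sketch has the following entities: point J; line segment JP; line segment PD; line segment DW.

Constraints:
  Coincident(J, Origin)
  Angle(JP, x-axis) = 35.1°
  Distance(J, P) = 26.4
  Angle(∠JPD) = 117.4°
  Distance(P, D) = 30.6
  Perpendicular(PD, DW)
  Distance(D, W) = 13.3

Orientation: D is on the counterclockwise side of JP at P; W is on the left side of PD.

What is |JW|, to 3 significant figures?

43.9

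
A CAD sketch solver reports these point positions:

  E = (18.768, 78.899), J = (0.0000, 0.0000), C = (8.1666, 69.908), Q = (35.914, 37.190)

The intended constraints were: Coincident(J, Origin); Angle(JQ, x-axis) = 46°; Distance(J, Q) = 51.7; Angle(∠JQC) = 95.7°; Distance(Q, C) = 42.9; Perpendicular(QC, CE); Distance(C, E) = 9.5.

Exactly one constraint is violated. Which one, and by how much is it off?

Distance(C, E) = 9.5 — off by 4.40.

J = (0.00, 0.00) ✓; JQ at 46.00° ✓; |JQ| = 51.70 ✓; ∠JQC = 95.70° ✓; |QC| = 42.90 ✓; ∠(QC, CE) = 90.00° ✓; |CE| = 13.90 ✗.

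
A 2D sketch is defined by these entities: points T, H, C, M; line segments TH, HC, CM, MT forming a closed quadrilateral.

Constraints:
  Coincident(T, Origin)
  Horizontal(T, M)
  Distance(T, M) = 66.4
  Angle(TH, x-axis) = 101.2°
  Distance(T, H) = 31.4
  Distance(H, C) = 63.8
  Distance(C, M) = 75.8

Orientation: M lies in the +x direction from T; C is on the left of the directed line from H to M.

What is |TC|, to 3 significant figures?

83.7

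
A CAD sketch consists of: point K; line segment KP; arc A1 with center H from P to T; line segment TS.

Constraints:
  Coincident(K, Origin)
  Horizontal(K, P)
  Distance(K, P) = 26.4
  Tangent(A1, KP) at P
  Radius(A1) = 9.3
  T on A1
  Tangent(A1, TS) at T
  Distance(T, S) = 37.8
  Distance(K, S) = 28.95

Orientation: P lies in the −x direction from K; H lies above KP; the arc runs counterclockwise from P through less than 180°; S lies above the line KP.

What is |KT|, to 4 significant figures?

20.28

Checks: ∠(HP, PK) = 90.00° ✓; |HT| = 9.300 ✓; ∠(HT, TS) = 90.00° ✓; |TS| = 37.80 ✓; |KS| = 28.95 ✓.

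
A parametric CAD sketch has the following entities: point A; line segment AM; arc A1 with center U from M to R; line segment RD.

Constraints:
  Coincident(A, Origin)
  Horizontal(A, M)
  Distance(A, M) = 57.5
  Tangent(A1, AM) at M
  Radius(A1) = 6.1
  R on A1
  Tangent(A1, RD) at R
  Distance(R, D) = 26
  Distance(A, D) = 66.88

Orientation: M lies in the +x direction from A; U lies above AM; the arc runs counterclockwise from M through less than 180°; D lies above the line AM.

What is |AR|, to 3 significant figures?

63.9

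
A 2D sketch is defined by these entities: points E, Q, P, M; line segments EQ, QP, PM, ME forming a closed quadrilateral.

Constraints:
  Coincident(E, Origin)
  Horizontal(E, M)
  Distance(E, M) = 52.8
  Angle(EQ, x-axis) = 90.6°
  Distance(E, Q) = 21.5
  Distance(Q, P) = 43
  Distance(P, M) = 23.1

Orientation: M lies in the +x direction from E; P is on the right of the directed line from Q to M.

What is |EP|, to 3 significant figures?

32.1

E is at the origin; E and M share the same y with |EM| = 52.8 and M in +x, so M = (52.8, 0). EQ runs at 90.6° with |EQ| = 21.5, so Q = (-0.225, 21.5). P is determined by |QP| = 43.0 and |PM| = 23.1 together: it lies at the intersection of circle(Q, 43.0) and circle(M, 23.1). With |QM| = 57.2, the foot of the radical line on QM is 40.1 from Q and the perpendicular offset is √(43.0² − 40.1²) = 15.5. Taking the right-of-QM solution: P = (31.1, -7.95).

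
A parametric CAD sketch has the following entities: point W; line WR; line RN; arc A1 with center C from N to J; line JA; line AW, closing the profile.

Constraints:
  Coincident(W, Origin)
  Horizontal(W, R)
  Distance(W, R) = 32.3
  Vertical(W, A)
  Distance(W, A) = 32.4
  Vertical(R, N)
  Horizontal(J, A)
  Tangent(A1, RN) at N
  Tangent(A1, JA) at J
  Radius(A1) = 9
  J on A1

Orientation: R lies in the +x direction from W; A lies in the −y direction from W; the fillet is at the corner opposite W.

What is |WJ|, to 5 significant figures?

39.908

The virtual corner opposite W is at (32.300, -32.400). A1 meets RN tangentially, so CN is at right angles to RN and since A1 is tangent to JA there, CJ ⟂ JA, with radius 9.0, so the center C sits 9.0 in from both sides at C = (23.300, -23.400). That places the tangent points at N = (32.300, -23.400) on RN and J = (23.300, -32.400) on JA. Then |WJ| = |J − W| = 39.908.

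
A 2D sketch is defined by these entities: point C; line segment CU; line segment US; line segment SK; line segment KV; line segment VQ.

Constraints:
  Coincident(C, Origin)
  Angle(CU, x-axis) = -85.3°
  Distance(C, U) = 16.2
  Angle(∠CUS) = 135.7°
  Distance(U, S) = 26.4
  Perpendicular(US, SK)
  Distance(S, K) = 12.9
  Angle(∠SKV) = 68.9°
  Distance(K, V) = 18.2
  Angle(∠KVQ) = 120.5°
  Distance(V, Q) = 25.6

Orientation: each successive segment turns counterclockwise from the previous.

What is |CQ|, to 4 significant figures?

34.59

C is at the origin; CU runs at -85.3° with length 16.2, so U = (1.327, -16.15). ∠CUS = 135.7° gives US at -41.00° from the x-axis; with |US| = 26.4, S = (21.25, -33.47). US is perpendicular to SK, so SK runs at 49.00°; with |SK| = 12.9, K = (29.71, -23.73). ∠SKV = 68.9° gives KV at 160.1° from the x-axis; with |KV| = 18.2, V = (12.60, -17.53). ∠KVQ = 120.5° gives VQ at -140.4° from the x-axis; with |VQ| = 25.6, Q = (-7.123, -33.85). Then |CQ| = |Q − C| = 34.59.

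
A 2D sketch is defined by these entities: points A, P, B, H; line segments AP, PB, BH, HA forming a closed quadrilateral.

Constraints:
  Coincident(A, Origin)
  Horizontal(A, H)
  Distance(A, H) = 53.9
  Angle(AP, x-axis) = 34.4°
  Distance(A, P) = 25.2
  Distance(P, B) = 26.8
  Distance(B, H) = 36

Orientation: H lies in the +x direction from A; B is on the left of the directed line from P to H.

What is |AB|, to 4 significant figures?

51.79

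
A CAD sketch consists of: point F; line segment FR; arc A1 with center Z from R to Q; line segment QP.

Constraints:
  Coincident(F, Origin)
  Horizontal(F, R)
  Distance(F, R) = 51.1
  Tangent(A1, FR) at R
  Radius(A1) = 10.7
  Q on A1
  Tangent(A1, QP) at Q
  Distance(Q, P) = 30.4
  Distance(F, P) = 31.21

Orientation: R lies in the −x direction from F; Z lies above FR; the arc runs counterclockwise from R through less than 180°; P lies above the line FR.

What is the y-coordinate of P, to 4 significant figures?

22.86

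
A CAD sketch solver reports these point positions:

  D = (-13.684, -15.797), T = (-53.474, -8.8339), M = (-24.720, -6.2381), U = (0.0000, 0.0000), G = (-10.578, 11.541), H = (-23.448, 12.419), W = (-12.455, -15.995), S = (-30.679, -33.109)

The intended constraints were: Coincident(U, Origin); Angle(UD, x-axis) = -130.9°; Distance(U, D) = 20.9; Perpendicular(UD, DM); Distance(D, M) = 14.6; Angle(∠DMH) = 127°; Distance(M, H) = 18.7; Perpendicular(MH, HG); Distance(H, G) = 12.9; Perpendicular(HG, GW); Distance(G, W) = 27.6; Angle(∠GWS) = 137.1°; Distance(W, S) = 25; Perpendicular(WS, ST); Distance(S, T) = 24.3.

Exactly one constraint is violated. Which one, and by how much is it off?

Distance(S, T) = 24.3 — off by 9.00.

U = (0.00, 0.00) ✓; UD at -130.9° ✓; |UD| = 20.90 ✓; ∠(UD, DM) = 90.00° ✓; |DM| = 14.60 ✓; ∠DMH = 127.0° ✓; |MH| = 18.70 ✓; ∠(MH, HG) = 90.00° ✓; |HG| = 12.90 ✓; ∠(HG, GW) = 90.00° ✓; |GW| = 27.60 ✓; ∠GWS = 137.1° ✓; |WS| = 25.00 ✓; ∠(WS, ST) = 90.00° ✓; |ST| = 33.30 ✗.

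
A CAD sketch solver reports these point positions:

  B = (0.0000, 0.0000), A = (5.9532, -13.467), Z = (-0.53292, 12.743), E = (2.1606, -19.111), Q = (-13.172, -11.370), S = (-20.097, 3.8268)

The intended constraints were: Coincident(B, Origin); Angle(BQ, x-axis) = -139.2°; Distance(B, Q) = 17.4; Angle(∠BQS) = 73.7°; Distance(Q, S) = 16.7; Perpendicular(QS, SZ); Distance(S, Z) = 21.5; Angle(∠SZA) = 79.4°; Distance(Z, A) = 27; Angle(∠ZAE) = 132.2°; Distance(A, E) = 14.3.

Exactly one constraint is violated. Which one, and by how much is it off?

Distance(A, E) = 14.3 — off by 7.50.

B = (0.00, 0.00) ✓; BQ at -139.2° ✓; |BQ| = 17.40 ✓; ∠BQS = 73.70° ✓; |QS| = 16.70 ✓; ∠(QS, SZ) = 90.00° ✓; |SZ| = 21.50 ✓; ∠SZA = 79.40° ✓; |ZA| = 27.00 ✓; ∠ZAE = 132.2° ✓; |AE| = 6.800 ✗.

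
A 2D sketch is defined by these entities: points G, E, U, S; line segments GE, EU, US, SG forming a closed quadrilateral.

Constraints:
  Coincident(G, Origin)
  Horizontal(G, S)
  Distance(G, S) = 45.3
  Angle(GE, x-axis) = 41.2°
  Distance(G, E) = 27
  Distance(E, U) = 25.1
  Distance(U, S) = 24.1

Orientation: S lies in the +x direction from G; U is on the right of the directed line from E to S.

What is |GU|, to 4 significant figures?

23.46

Checks: |EU| = 25.10 ✓; |US| = 24.10 ✓.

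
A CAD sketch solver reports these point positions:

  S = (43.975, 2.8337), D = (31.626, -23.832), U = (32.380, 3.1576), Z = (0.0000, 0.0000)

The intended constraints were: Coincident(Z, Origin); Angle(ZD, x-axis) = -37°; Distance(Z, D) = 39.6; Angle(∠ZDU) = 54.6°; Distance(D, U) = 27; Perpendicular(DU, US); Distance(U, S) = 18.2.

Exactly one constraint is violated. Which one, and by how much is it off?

Distance(U, S) = 18.2 — off by 6.60.

Z = (0.00, 0.00) ✓; ZD at -37.00° ✓; |ZD| = 39.60 ✓; ∠ZDU = 54.60° ✓; |DU| = 27.00 ✓; ∠(DU, US) = 90.00° ✓; |US| = 11.60 ✗.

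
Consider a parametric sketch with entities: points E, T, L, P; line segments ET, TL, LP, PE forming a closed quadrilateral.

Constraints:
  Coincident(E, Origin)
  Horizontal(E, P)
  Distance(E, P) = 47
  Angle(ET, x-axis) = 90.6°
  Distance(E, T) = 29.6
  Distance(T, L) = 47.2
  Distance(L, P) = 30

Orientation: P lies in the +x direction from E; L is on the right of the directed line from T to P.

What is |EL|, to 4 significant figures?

23.84

Checks: |TL| = 47.20 ✓; |LP| = 30.00 ✓.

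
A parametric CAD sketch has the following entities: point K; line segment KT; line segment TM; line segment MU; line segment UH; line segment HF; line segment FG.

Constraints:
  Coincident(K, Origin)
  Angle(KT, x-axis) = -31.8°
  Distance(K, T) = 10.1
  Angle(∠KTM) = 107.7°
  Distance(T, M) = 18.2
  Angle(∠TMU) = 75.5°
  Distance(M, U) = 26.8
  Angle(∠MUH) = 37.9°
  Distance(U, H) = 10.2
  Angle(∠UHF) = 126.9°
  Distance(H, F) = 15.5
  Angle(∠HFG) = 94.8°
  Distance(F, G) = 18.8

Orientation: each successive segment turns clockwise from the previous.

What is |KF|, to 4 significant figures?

19.32

K is at the origin; KT runs at -31.8° with length 10.1, so T = (8.584, -5.322). ∠KTM = 107.7° gives TM at -104.1° from the x-axis; with |TM| = 18.2, M = (4.150, -22.97). ∠TMU = 75.5° gives MU at 151.4° from the x-axis; with |MU| = 26.8, U = (-19.38, -10.14). ∠MUH = 37.9° gives UH at 9.300° from the x-axis; with |UH| = 10.2, H = (-9.314, -8.497). ∠UHF = 126.9° gives HF at -43.80° from the x-axis; with |HF| = 15.5, F = (1.873, -19.22). Then |KF| = |F − K| = 19.32.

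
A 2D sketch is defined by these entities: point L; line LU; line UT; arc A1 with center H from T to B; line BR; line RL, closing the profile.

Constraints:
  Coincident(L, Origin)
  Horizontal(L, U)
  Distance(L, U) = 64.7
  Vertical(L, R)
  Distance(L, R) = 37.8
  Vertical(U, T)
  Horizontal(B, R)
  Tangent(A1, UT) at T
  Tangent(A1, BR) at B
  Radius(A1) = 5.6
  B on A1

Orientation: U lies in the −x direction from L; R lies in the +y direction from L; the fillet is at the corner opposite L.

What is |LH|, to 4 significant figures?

67.30

L is at the origin; LU is horizontal with |LU| = 64.7 and U on the −x side, so U = (-64.70, 0.000). L and R share the same x with |LR| = 37.8 and R on the +y side, so R = (0.000, 37.80). The virtual corner opposite L is at (-64.70, 37.80). Tangency of A1 to UT means the radius HT is perpendicular to UT and A1 meets BR tangentially, so HB is at right angles to BR, with radius 5.6, so the center H sits 5.6 in from both sides at H = (-59.10, 32.20). Then |LH| = |H − L| = 67.30.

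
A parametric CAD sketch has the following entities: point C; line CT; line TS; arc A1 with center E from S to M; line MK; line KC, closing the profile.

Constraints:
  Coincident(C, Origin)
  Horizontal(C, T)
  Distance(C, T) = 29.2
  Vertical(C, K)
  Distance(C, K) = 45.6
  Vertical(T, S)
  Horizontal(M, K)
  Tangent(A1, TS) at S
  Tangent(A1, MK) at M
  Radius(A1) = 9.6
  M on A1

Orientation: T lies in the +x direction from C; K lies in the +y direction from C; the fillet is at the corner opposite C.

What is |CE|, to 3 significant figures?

41.0

C is at the origin; CT is horizontal with |CT| = 29.2 and T on the +x side, so T = (29.2, 0.00). CK is vertical with |CK| = 45.6 and K on the +y side, so K = (0.00, 45.6). The virtual corner opposite C is at (29.2, 45.6). A1 meets TS tangentially, so ES is at right angles to TS and A1 meets MK tangentially, so EM is at right angles to MK, with radius 9.6, so the center E sits 9.6 in from both sides at E = (19.6, 36.0). Then |CE| = |E − C| = 41.0.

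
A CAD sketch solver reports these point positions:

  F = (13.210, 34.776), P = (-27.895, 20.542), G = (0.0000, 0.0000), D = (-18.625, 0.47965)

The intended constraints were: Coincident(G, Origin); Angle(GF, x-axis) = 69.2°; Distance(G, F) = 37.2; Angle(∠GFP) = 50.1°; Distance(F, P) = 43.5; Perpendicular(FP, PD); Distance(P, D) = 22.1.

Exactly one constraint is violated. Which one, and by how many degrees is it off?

Perpendicular(FP, PD) — off by 5.70°.

G = (0.00, 0.00) ✓; GF at 69.20° ✓; |GF| = 37.20 ✓; ∠GFP = 50.10° ✓; |FP| = 43.50 ✓; ∠(FP, PD) = 95.70° ✗; |PD| = 22.10 ✓.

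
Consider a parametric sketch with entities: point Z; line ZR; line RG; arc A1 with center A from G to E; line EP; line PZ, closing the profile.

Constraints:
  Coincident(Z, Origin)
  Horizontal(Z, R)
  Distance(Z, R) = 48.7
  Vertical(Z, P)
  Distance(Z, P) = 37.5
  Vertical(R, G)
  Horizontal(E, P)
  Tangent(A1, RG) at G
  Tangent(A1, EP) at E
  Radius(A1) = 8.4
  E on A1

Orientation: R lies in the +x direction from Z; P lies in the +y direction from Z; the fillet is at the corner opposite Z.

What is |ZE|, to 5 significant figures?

55.049

Z is at the origin; ZR is horizontal with |ZR| = 48.7 and R on the +x side, so R = (48.700, 0.0000). Z and P share the same x with |ZP| = 37.5 and P on the +y side, so P = (0.0000, 37.500). The virtual corner opposite Z is at (48.700, 37.500). A1 meets RG tangentially, so AG is at right angles to RG and tangency of A1 to EP means the radius AE is perpendicular to EP, with radius 8.4, so the center A sits 8.4 in from both sides at A = (40.300, 29.100). That places the tangent points at G = (48.700, 29.100) on RG and E = (40.300, 37.500) on EP. Then |ZE| = |E − Z| = 55.049.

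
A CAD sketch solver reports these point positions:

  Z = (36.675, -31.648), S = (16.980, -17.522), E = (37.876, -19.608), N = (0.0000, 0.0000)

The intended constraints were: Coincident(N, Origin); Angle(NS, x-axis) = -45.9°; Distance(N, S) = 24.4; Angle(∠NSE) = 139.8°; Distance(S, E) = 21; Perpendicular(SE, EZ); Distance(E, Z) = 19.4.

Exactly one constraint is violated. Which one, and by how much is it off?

Distance(E, Z) = 19.4 — off by 7.30.

N = (0.00, 0.00) ✓; NS at -45.90° ✓; |NS| = 24.40 ✓; ∠NSE = 139.8° ✓; |SE| = 21.00 ✓; ∠(SE, EZ) = 90.00° ✓; |EZ| = 12.10 ✗.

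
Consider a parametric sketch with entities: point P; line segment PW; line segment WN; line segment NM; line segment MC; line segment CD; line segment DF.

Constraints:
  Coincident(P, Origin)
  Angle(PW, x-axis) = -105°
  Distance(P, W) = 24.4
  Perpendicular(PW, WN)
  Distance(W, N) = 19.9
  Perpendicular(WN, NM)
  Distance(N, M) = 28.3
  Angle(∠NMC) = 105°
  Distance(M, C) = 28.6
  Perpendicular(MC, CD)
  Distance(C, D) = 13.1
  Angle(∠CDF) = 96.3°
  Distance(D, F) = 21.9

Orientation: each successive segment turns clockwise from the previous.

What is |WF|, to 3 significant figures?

17.7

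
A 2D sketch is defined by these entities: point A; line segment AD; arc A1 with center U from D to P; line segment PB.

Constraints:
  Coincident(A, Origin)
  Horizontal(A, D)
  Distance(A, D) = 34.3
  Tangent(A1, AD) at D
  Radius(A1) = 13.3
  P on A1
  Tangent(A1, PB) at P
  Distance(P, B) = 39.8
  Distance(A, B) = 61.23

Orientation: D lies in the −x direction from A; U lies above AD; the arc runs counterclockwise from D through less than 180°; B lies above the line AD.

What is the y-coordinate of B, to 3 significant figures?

54.7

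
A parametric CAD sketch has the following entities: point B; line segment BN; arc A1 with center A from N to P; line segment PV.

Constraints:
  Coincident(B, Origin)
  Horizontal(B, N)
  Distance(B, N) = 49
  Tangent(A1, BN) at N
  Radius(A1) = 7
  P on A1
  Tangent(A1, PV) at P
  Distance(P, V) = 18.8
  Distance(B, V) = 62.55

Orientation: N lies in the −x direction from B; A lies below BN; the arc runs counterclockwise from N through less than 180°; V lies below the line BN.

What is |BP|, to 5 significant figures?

56.367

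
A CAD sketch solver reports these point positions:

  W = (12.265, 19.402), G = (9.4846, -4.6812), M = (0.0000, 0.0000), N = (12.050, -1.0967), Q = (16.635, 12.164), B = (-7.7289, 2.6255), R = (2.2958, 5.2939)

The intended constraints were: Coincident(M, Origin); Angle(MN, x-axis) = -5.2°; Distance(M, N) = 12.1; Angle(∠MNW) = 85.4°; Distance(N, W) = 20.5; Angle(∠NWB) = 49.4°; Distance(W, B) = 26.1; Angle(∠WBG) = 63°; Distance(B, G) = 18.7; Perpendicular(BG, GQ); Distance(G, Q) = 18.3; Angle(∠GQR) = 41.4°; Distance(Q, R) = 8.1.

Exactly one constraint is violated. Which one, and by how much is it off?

Distance(Q, R) = 8.1 — off by 7.80.

M = (0.00, 0.00) ✓; MN at -5.200° ✓; |MN| = 12.10 ✓; ∠MNW = 85.40° ✓; |NW| = 20.50 ✓; ∠NWB = 49.40° ✓; |WB| = 26.10 ✓; ∠WBG = 63.00° ✓; |BG| = 18.70 ✓; ∠(BG, GQ) = 90.00° ✓; |GQ| = 18.30 ✓; ∠GQR = 41.40° ✓; |QR| = 15.90 ✗.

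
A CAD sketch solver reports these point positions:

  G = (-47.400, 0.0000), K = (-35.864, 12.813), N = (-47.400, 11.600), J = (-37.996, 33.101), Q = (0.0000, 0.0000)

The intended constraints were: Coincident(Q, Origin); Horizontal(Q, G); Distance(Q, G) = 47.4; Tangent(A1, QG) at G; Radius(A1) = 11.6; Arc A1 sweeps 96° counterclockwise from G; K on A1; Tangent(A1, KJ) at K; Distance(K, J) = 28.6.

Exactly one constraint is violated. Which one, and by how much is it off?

Distance(K, J) = 28.6 — off by 8.20.

Q = (0.00, 0.00) ✓; Q.y = 0.00, G.y = 0.00 ✓; |QG| = 47.40 ✓; ∠(NG, GQ) = 90.00° ✓; |NG| = 11.60 ✓; bearing(N→K) − bearing(N→G) = 96.00° ✓; |NK| = 11.60 ✓; ∠(NK, KJ) = 90.00° ✓; |KJ| = 20.40 ✗.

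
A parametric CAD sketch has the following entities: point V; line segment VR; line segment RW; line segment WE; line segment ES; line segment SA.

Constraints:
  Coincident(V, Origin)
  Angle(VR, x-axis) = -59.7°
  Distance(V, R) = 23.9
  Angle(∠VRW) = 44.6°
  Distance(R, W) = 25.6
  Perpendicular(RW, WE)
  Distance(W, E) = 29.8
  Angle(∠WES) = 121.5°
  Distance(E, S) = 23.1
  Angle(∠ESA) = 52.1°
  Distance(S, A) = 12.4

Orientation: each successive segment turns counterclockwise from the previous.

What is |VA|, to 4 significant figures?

16.05

V is at the origin; VR runs at -59.7° with length 23.9, so R = (12.06, -20.64). ∠VRW = 44.6° gives RW at 75.70° from the x-axis; with |RW| = 25.6, W = (18.38, 4.172). The perpendicularity gives WE at right angles to RW, so WE runs at 165.7°; with |WE| = 29.8, E = (-10.50, 11.53). ∠WES = 121.5° gives ES at -135.8° from the x-axis; with |ES| = 23.1, S = (-27.06, -4.572). ∠ESA = 52.1° gives SA at -7.900° from the x-axis; with |SA| = 12.4, A = (-14.77, -6.277). Then |VA| = |A − V| = 16.05.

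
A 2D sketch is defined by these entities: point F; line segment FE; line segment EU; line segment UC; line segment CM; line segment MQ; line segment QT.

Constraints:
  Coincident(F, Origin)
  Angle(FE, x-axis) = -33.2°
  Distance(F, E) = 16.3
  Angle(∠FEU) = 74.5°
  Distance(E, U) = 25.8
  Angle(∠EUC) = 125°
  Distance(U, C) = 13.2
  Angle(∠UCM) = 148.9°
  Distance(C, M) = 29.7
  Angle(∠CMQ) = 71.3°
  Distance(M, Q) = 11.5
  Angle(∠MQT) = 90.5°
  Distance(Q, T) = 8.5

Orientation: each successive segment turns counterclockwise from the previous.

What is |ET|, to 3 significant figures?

39.4

F is at the origin; FE runs at -33.2° with length 16.3, so E = (13.6, -8.93). ∠FEU = 74.5° gives EU at 72.3° from the x-axis; with |EU| = 25.8, U = (21.5, 15.7). ∠EUC = 125.0° gives UC at 127° from the x-axis; with |UC| = 13.2, C = (13.5, 26.2). ∠UCM = 148.9° gives CM at 158° from the x-axis; with |CM| = 29.7, M = (-14.1, 37.1). ∠CMQ = 71.3° gives MQ at -92.9° from the x-axis; with |MQ| = 11.5, Q = (-14.7, 25.6). ∠MQT = 90.5° gives QT at -3.40° from the x-axis; with |QT| = 8.5, T = (-6.23, 25.1). Then |ET| = |T − E| = 39.4.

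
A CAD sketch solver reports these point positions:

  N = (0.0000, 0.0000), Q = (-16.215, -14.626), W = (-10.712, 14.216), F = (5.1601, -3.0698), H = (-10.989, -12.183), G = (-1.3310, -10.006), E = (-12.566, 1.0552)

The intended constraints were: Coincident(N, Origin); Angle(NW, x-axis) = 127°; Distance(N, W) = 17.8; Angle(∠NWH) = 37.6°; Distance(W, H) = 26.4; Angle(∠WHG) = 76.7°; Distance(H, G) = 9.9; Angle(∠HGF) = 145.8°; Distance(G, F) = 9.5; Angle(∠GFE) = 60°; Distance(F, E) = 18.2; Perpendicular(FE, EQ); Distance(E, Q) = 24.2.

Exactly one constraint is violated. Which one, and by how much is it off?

Distance(E, Q) = 24.2 — off by 8.10.

N = (0.00, 0.00) ✓; NW at 127.0° ✓; |NW| = 17.80 ✓; ∠NWH = 37.60° ✓; |WH| = 26.40 ✓; ∠WHG = 76.70° ✓; |HG| = 9.900 ✓; ∠HGF = 145.8° ✓; |GF| = 9.500 ✓; ∠GFE = 60.00° ✓; |FE| = 18.20 ✓; ∠(FE, EQ) = 90.00° ✓; |EQ| = 16.10 ✗.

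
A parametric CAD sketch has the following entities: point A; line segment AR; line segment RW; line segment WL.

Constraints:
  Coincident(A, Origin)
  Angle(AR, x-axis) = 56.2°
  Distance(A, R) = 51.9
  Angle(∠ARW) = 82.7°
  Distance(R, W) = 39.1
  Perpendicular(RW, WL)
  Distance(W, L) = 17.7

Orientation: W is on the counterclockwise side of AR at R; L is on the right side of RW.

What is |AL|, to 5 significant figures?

76.435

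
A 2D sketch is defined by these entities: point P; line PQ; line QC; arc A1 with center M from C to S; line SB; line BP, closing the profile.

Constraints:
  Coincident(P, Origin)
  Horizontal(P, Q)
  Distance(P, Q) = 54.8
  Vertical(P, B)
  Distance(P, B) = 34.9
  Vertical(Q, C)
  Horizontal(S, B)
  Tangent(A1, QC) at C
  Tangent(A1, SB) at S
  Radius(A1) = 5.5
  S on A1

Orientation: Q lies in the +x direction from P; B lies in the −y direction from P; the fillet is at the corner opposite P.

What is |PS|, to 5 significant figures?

60.403

P is at the origin; P and Q share the same y with |PQ| = 54.8 and Q on the +x side, so Q = (54.800, 0.0000). PB is vertical with |PB| = 34.9 and B on the −y side, so B = (0.0000, -34.900). The virtual corner opposite P is at (54.800, -34.900). A1 meets QC tangentially, so MC is at right angles to QC and since A1 is tangent to SB there, MS ⟂ SB, with radius 5.5, so the center M sits 5.5 in from both sides at M = (49.300, -29.400). That places the tangent points at C = (54.800, -29.400) on QC and S = (49.300, -34.900) on SB. Then |PS| = |S − P| = 60.403.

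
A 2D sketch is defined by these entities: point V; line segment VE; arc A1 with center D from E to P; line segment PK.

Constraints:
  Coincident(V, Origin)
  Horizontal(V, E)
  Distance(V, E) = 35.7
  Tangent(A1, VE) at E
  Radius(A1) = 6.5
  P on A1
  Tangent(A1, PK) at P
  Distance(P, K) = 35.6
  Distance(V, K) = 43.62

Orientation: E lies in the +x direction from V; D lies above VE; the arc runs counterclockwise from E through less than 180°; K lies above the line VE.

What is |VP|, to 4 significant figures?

42.21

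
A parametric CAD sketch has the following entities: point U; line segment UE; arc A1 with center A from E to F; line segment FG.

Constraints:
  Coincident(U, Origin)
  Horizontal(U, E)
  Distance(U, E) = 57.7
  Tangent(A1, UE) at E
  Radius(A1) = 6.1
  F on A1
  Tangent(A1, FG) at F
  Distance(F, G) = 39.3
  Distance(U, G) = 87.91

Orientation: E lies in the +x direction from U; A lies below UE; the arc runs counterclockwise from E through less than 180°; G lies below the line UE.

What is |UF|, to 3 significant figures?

54.0

U is at the origin; U and E share the same y with |UE| = 57.7 and E on the +x side, so E = (57.7, 0.00). A1 meets UE tangentially, so AE is at right angles to UE, so A = E + (0, -6.1) = (57.7, -6.10). Since AF ⟂ FG (tangency), |AG| = √(6.1² + 39.3²) = 39.8 regardless of where F sits on A1. So G lies on both circle(U, 87.91) and circle(A, 39.8); the below-UE intersection is G = (78.2, -40.2). F is the foot of the tangent from G: F = (53.0, -10.0).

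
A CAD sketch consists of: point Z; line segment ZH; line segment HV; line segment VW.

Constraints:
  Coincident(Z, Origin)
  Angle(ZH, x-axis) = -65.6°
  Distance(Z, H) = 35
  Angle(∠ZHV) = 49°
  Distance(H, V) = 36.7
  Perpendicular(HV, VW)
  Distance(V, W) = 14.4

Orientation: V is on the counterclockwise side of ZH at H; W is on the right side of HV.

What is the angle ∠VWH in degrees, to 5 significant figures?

68.576°

Z is at the origin; ZH runs at -65.6° with length 35.0, so H = 35.0·(cos -65.6°, sin -65.6°) = (14.459, -31.874). ∠ZHV = 49.0°, so HV runs at -65.6° + (180° − 49.0°) = 65.400° from the x-axis; with |HV| = 36.7, V = H + 36.7·(cos 65.400°, sin 65.400°) = (29.736, 1.4950). The perpendicularity gives VW at right angles to HV; with |VW| = 14.4 on the right of HV, W = V + 14.4·(0.90924, -0.41628) = (42.829, -4.4994). Then cos ∠VWH = WV·WH / (|WV||WH|), giving 68.576°.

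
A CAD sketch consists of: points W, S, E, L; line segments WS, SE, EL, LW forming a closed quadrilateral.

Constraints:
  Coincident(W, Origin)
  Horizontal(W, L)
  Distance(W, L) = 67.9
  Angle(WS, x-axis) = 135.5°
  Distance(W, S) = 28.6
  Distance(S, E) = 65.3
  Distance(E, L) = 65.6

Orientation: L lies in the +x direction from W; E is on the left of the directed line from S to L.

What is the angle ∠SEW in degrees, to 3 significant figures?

25.2°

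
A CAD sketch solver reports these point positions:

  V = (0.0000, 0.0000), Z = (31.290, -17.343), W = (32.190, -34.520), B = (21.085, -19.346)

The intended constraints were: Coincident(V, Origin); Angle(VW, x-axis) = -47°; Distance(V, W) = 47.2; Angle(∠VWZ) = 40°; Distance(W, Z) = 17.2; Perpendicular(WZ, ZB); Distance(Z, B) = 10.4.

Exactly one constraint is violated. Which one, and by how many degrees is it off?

Perpendicular(WZ, ZB) — off by 8.11°.

V = (0.00, 0.00) ✓; VW at -47.00° ✓; |VW| = 47.20 ✓; ∠VWZ = 40.00° ✓; |WZ| = 17.20 ✓; ∠(WZ, ZB) = 98.11° ✗; |ZB| = 10.40 ✓.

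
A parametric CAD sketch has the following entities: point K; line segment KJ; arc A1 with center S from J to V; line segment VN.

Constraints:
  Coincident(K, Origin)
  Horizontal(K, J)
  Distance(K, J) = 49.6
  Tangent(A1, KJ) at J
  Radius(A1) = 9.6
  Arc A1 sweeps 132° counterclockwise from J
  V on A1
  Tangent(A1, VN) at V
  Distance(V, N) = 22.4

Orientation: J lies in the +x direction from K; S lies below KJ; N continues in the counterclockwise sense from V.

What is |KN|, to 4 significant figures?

66.09

K is at the origin; K and J share the same y with |KJ| = 49.6 and J on the +x side, so J = (49.60, 0.000). Since A1 is tangent to KJ there, SJ ⟂ KJ, so S = J + (0, -9.6) = (49.60, -9.600). On A1, J sits at bearing 90° from S; a 132° counterclockwise sweep puts V at bearing 222°, so V = S + 9.6·(cos 222°, sin 222°) = (42.47, -16.02). The tangent condition forces SV to be normal to VN, so VN runs along (−sin 222°, cos 222°); with |VN| = 22.4, N = (57.45, -32.67). Then |KN| = |N − K| = 66.09.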